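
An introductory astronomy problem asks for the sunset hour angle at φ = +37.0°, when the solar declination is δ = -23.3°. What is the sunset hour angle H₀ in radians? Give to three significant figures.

cos H₀ = −tan φ · tan δ = −tan(+37.0°) × tan(-23.300°) = 0.3245, so H₀ = 1.2403 rad = 71.06°.

H₀ = 1.24 rad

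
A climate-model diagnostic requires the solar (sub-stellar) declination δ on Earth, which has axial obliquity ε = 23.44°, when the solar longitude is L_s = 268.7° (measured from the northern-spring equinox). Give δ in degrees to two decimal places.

sin δ = sin ε · sin L_s = sin 23.44° × sin 268.7° = -0.397686.
δ = arcsin(-0.397686) = -23.43°.

δ = -23.43°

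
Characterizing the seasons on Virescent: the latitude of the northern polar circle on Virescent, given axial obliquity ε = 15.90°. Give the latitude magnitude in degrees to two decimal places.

The polar circle is the lowest latitude that experiences at least one full rotation of continuous daylight at the northern-summer solstice; it lies at |φ| = 90° − ε = 90° − 15.90° = 74.10°.

74.10°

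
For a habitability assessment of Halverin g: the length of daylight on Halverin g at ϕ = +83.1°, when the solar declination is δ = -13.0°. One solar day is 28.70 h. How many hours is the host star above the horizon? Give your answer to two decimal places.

0.00 h

cos h₀ = −tan ϕ · tan δ = 1.9078 ≥ 1, so the host star never rises (polar night) and h₀ = 0.
Daylight = 2h₀/(2π) × 28.70 h = (0.0000/π) × 28.70 = 0.00 h.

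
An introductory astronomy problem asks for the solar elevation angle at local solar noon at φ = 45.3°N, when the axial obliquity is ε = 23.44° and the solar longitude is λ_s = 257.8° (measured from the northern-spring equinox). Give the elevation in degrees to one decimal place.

Solar declination: sin δ = sin ε · sin λ_s = sin 23.44° × sin 257.8° = -0.38880, so δ = -22.880°.
At local noon the hour angle is zero, so the zenith angle equals |φ − δ| = |+45.3° − (-22.880°)| = 68.180°.
Elevation = 90° − 68.180° = 21.8°.

21.8°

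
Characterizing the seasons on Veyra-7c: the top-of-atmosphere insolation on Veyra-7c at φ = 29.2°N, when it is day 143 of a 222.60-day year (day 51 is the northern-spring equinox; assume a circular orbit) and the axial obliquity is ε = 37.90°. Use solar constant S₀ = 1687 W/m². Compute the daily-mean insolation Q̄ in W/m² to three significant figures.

Q̄ ≈ 583 W/m²

Solar longitude: λ_s = 360° × (143 − 51)/222.60 = 148.787°.
sin δ = sin 37.90° × sin 148.787° = 0.31833, so δ = +18.562°.
cos H₀ = −tan(+29.2°) tan(+18.562°) = -0.1877, H₀ = 1.7596 rad.
Bracket: H₀ sin φ sin δ + cos φ cos δ sin H₀ = 1.7596×0.48786×0.31833 + 0.87292×0.94798×0.98223 = 0.273267 + 0.812806 = 1.086073.
Q̄ = (S₀/π) × [bracket] = (1687/π) × 1.086073 = 583.2 W/m².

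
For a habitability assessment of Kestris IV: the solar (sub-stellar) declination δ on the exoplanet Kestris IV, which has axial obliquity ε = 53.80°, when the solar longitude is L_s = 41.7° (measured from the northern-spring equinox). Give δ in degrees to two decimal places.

sin δ = sin ε · sin L_s = sin 53.80° × sin 41.7° = 0.536814.
δ = arcsin(0.536814) = +32.47°.

δ = +32.47°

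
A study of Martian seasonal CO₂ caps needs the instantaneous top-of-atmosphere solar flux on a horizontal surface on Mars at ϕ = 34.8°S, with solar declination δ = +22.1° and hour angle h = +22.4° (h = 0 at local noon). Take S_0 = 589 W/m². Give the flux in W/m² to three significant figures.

cos θ_z = sin ϕ sin δ + cos ϕ cos δ cos h = -0.214716 + 0.703411 = 0.488695.
Flux = S_0 · cos θ_z = 589 × 0.488695 = 287.8 W/m².

288 W/m²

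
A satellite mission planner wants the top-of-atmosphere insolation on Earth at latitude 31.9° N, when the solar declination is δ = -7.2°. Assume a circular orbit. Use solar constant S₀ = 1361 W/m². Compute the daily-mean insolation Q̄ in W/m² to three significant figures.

cos H₀ = −tan(+31.9°) tan(-7.200°) = 0.0786, H₀ = 1.4921 rad.
Bracket: H₀ sin φ sin δ + cos φ cos δ sin H₀ = 1.4921×0.52844×-0.12533 + 0.84897×0.99211×0.99690 = -0.098821 + 0.839661 = 0.740840.
Q̄ = (S₀/π) × [bracket] = (1361/π) × 0.740840 = 320.9 W/m².

Q̄ ≈ 321 W/m²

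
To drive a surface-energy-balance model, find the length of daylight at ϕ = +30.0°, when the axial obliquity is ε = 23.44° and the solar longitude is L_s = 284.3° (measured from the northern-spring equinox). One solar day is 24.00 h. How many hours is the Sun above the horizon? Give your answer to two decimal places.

Solar declination: sin δ = sin ε · sin L_s = sin 23.44° × sin 284.3° = -0.38546, so δ = -22.673°.
cos h₀ = −tan ϕ · tan δ = −tan(+30.0°) × tan(-22.673°) = 0.2412, so h₀ = 1.3272 rad = 76.04°.
Daylight = 2h₀/(2π) × 24.00 h = (1.3272/π) × 24.00 = 10.14 h.

10.14 h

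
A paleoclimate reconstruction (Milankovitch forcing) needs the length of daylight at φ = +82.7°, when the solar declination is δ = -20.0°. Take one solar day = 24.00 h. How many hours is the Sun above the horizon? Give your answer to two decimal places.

0.00 h

cos H₀ = −tan φ · tan δ = 2.8412 ≥ 1, so the Sun never rises (polar night) and H₀ = 0.
Daylight = 2H₀/(2π) × 24.00 h = (0.0000/π) × 24.00 = 0.00 h.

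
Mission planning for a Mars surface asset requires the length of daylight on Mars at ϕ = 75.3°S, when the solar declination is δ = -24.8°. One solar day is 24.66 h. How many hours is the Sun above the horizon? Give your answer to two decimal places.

24.66 h

Sunrise equation: cos h₀ = −tan ϕ · tan δ = -1.7613 ≤ −1, so the Sun never sets (polar day) and h₀ = π.
Daylight = 2h₀/(2π) × 24.66 h = (3.1416/π) × 24.66 = 24.66 h.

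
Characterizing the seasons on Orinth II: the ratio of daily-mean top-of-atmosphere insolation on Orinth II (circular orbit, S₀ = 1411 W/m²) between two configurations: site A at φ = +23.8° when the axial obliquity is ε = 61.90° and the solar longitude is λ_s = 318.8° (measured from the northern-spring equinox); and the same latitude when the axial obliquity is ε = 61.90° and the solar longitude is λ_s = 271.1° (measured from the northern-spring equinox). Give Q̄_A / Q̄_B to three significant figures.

Q̄_A / Q̄_B ≈ 13.8

— Configuration A (φ=+23.8°):
Solar declination: sin δ = sin ε · sin λ_s = sin 61.90° × sin 318.8° = -0.58105, so δ = -35.524°.
cos H₀ = −tan(+23.8°) tan(-35.524°) = 0.3149, H₀ = 1.2505 rad.
Bracket: H₀ sin φ sin δ + cos φ cos δ sin H₀ = 1.2505×0.40355×-0.58105 + 0.91496×0.81387×0.94913 = -0.293221 + 0.706778 = 0.413557.
Q̄ = (S₀/π) × [bracket] = (1411/π) × 0.413557 = 185.74 W/m².
— Configuration B (φ=+23.8°):
Solar declination: sin δ = sin ε · sin λ_s = sin 61.90° × sin 271.1° = -0.88196, so δ = -61.880°.
cos H₀ = −tan(+23.8°) tan(-61.880°) = 0.8253, H₀ = 0.6000 rad.
Bracket: H₀ sin φ sin δ + cos φ cos δ sin H₀ = 0.6000×0.40355×-0.88196 + 0.91496×0.47132×0.56465 = -0.213549 + 0.243499 = 0.029950.
Q̄ = (S₀/π) × [bracket] = (1411/π) × 0.029950 = 13.452 W/m².
Ratio Q̄_A / Q̄_B = 185.74 / 13.452 = 13.81.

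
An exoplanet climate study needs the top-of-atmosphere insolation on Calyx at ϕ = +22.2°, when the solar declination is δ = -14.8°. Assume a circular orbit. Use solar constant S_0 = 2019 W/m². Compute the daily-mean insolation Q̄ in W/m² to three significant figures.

cos h₀ = −tan(+22.2°) tan(-14.800°) = 0.1078, h₀ = 1.4628 rad.
Bracket: h₀ sin ϕ sin δ + cos ϕ cos δ sin h₀ = 1.4628×0.37784×-0.25545 + 0.92587×0.96682×0.99417 = -0.141188 + 0.889931 = 0.748743.
Q̄ = (S_0/π) × [bracket] = (2019/π) × 0.748743 = 481.2 W/m².

Q̄ ≈ 481 W/m²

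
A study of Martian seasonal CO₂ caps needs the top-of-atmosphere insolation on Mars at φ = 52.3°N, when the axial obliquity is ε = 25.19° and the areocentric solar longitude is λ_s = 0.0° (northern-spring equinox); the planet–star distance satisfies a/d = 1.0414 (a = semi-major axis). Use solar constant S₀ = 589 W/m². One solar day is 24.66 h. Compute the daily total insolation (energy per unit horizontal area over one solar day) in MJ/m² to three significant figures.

sin δ = sin 25.19° × sin 0.0° = 0.00000, so δ = +0.000°.
cos H₀ = −tan(+52.3°) tan(+0.000°) = -0.0000, H₀ = 1.5708 rad.
Bracket: H₀ sin φ sin δ + cos φ cos δ sin H₀ = 1.5708×0.79122×0.00000 + 0.61153×1.00000×1.00000 = 0.000000 + 0.611530 = 0.611530.
Inverse-square distance factor (a/d)² = 1.0414² = 1.084514.
Q̄ = (S₀/π) × 1.084514 × [bracket] = (589/π) × 1.084514 × 0.611530 = 124.34 W/m².
Daily total = Q̄ × 24.66 h × 3600 s/h = 124.34 × 24.66 × 3600 / 10⁶ = 11.04 MJ/m².

11.0 MJ/m²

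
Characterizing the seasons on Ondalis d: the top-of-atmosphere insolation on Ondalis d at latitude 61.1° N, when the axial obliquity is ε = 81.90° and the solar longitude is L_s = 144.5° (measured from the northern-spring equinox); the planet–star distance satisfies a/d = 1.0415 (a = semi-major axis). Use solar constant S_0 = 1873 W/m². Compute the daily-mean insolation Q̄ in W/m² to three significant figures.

Solar declination: sin δ = sin ε · sin L_s = sin 81.90° × sin 144.5° = 0.57491, so δ = +35.093°.
cos h₀ = −tan(+61.1°) tan(+35.093°) = -1.2728 ≤ −1 ⇒ polar day, h₀ = π.
Bracket: h₀ sin ϕ sin δ + cos ϕ cos δ sin h₀ = 3.1416×0.87546×0.57491 + 0.48328×0.81822×0.00000 = 1.581201 + 0.000000 = 1.581201.
Inverse-square distance factor (a/d)² = 1.0415² = 1.084722.
Q̄ = (S_0/π) × 1.084722 × [bracket] = (1873/π) × 1.084722 × 1.581201 = 1023 W/m².

Q̄ ≈ 1.02e+03 W/m²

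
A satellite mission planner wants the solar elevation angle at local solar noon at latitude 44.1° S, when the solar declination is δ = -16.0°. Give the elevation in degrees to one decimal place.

61.9°

At local noon the hour angle is zero, so the zenith angle equals |φ − δ| = |-44.1° − (-16.000°)| = 28.100°.
Elevation = 90° − 28.100° = 61.9°.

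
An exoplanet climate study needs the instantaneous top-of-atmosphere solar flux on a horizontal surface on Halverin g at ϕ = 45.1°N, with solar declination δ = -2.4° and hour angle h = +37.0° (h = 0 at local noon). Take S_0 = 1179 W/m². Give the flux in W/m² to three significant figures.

629 W/m²

cos θ_z = sin ϕ sin δ + cos ϕ cos δ cos h = -0.029662 + 0.563240 = 0.533578.
Flux = S_0 · cos θ_z = 1179 × 0.533578 = 629.1 W/m².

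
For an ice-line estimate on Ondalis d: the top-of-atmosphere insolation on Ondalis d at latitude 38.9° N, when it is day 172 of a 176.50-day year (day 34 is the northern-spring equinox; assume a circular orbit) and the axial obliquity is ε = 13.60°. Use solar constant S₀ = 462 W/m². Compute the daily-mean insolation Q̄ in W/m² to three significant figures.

Solar longitude: λ_s = 360° × (172 − 34)/176.50 = 281.473°.
sin δ = sin 13.60° × sin 281.473° = -0.23044, so δ = -13.323°.
cos H₀ = −tan(+38.9°) tan(-13.323°) = 0.1911, H₀ = 1.3785 rad.
Bracket: H₀ sin φ sin δ + cos φ cos δ sin H₀ = 1.3785×0.62796×-0.23044 + 0.77824×0.97309×0.98157 = -0.199479 + 0.743341 = 0.543862.
Q̄ = (S₀/π) × [bracket] = (462/π) × 0.543862 = 79.98 W/m².

Q̄ ≈ 80.0 W/m²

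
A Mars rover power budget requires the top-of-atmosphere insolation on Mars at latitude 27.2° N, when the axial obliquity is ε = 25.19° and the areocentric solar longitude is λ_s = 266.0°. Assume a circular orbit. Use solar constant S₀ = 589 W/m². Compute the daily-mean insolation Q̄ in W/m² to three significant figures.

Q̄ ≈ 98.2 W/m²

sin δ = sin 25.19° × sin 266.0° = -0.42458, so δ = -25.124°.
cos H₀ = −tan(+27.2°) tan(-25.124°) = 0.2410, H₀ = 1.3274 rad.
Bracket: H₀ sin φ sin δ + cos φ cos δ sin H₀ = 1.3274×0.45710×-0.42458 + 0.88942×0.90539×0.97052 = -0.257616 + 0.781533 = 0.523917.
Q̄ = (S₀/π) × [bracket] = (589/π) × 0.523917 = 98.23 W/m².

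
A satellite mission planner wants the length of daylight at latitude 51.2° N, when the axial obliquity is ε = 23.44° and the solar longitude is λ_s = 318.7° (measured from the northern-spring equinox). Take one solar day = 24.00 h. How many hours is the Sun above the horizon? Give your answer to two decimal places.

9.36 h

Solar declination: sin δ = sin ε · sin λ_s = sin 23.44° × sin 318.7° = -0.26254, so δ = -15.221°.
cos H₀ = −tan φ · tan δ = −tan(+51.2°) × tan(-15.221°) = 0.3384, so H₀ = 1.2256 rad = 70.22°.
Daylight = 2H₀/(2π) × 24.00 h = (1.2256/π) × 24.00 = 9.36 h.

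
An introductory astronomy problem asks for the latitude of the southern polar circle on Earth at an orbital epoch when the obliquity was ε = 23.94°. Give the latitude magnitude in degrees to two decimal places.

66.06°

The polar circle is the lowest latitude that experiences at least one full rotation of continuous darkness at the northern-summer solstice; it lies at |φ| = 90° − ε = 90° − 23.94° = 66.06°.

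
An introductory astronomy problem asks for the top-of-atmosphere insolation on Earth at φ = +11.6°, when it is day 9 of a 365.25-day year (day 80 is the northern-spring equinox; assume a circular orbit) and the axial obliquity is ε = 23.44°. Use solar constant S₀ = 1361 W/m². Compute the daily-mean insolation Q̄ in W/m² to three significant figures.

Q̄ ≈ 344 W/m²

Solar longitude: λ_s = 360° × (9 − 80)/365.25 = -69.979°, i.e. -69.979° + 360° = 290.021°.
sin δ = sin 23.44° × sin 290.021° = -0.37375, so δ = -21.947°.
cos H₀ = −tan(+11.6°) tan(-21.947°) = 0.0827, H₀ = 1.4880 rad.
Bracket: H₀ sin φ sin δ + cos φ cos δ sin H₀ = 1.4880×0.20108×-0.37375 + 0.97958×0.92753×0.99657 = -0.111829 + 0.905473 = 0.793644.
Q̄ = (S₀/π) × [bracket] = (1361/π) × 0.793644 = 343.8 W/m².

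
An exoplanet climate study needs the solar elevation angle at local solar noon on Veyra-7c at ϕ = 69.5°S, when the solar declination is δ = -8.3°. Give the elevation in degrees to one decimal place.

At local noon the hour angle is zero, so the zenith angle equals |ϕ − δ| = |-69.5° − (-8.300°)| = 61.200°.
Elevation = 90° − 61.200° = 28.8°.

28.8°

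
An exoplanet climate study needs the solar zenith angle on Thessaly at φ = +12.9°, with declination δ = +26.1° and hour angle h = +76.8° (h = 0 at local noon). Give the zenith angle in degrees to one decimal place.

θ_z = 72.7°

cos θ_z = sin φ sin δ + cos φ cos δ cos h = 0.098216 + 0.199890 = 0.298106.
θ_z = arccos(0.298106) = 72.7°.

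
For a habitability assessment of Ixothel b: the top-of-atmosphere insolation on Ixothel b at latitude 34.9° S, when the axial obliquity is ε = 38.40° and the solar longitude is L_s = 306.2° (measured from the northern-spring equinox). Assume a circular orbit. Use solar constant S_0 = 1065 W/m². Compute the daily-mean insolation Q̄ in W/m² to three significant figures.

Solar declination: sin δ = sin ε · sin L_s = sin 38.40° × sin 306.2° = -0.50124, so δ = -30.082°.
cos h₀ = −tan(-34.9°) tan(-30.082°) = -0.4041, h₀ = 1.9868 rad.
Bracket: h₀ sin ϕ sin δ + cos ϕ cos δ sin h₀ = 1.9868×-0.57215×-0.50124 + 0.82015×0.86531×0.91471 = 0.569783 + 0.649155 = 1.218938.
Q̄ = (S_0/π) × [bracket] = (1065/π) × 1.218938 = 413.2 W/m².

Q̄ ≈ 413 W/m²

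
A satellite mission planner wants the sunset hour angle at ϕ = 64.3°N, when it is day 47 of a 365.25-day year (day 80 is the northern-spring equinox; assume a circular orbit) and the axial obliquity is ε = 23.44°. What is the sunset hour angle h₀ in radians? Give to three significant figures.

Solar longitude: L_s = 360° × (47 − 80)/365.25 = -32.526°, i.e. -32.526° + 360° = 327.474°.
sin δ = sin 23.44° × sin 327.474° = -0.21388, so δ = -12.350°.
cos h₀ = −tan ϕ · tan δ = −tan(+64.3°) × tan(-12.350°) = 0.4549, so h₀ = 1.0985 rad = 62.94°.

h₀ = 1.10 rad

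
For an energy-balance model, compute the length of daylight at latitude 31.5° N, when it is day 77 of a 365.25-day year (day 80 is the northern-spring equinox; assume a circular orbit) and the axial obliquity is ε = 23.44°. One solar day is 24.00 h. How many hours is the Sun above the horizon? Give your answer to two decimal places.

11.90 h

Solar longitude: L_s = 360° × (77 − 80)/365.25 = -2.957°, i.e. -2.957° + 360° = 357.043°.
sin δ = sin 23.44° × sin 357.043° = -0.02052, so δ = -1.176°.
cos h₀ = −tan ϕ · tan δ = −tan(+31.5°) × tan(-1.176°) = 0.0126, so h₀ = 1.5582 rad = 89.28°.
Daylight = 2h₀/(2π) × 24.00 h = (1.5582/π) × 24.00 = 11.90 h.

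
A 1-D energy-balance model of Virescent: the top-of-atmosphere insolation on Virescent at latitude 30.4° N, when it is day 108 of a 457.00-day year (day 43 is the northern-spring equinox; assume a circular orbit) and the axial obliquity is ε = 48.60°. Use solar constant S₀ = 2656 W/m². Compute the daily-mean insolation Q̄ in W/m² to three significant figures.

Q̄ ≈ 1.04e+03 W/m²

Solar longitude: λ_s = 360° × (108 − 43)/457.00 = 51.204°.
sin δ = sin 48.60° × sin 51.204° = 0.58462, so δ = +35.776°.
cos H₀ = −tan(+30.4°) tan(+35.776°) = -0.4228, H₀ = 2.0073 rad.
Bracket: H₀ sin φ sin δ + cos φ cos δ sin H₀ = 2.0073×0.50603×0.58462 + 0.86251×0.81131×0.90624 = 0.593830 + 0.634153 = 1.227983.
Q̄ = (S₀/π) × [bracket] = (2656/π) × 1.227983 = 1038 W/m².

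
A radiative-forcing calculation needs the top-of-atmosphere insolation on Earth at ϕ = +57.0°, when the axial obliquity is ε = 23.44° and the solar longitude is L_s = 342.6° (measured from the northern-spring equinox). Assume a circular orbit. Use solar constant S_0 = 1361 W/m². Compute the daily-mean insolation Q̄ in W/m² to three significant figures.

Solar declination: sin δ = sin ε · sin L_s = sin 23.44° × sin 342.6° = -0.11895, so δ = -6.832°.
cos h₀ = −tan(+57.0°) tan(-6.832°) = 0.1845, h₀ = 1.3852 rad.
Bracket: h₀ sin ϕ sin δ + cos ϕ cos δ sin h₀ = 1.3852×0.83867×-0.11895 + 0.54464×0.99290×0.98284 = -0.138187 + 0.531493 = 0.393306.
Q̄ = (S_0/π) × [bracket] = (1361/π) × 0.393306 = 170.4 W/m².

Q̄ ≈ 170 W/m²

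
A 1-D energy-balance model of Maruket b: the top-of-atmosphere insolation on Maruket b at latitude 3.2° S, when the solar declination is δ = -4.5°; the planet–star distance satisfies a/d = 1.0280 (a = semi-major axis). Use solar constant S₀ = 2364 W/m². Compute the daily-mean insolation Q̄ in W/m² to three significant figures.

Q̄ ≈ 797 W/m²

cos H₀ = −tan(-3.2°) tan(-4.500°) = -0.0044, H₀ = 1.5752 rad.
Bracket: H₀ sin φ sin δ + cos φ cos δ sin H₀ = 1.5752×-0.05582×-0.07846 + 0.99844×0.99692×0.99999 = 0.006899 + 0.995355 = 1.002254.
Inverse-square distance factor (a/d)² = 1.0280² = 1.056784.
Q̄ = (S₀/π) × 1.056784 × [bracket] = (2364/π) × 1.056784 × 1.002254 = 797.0 W/m².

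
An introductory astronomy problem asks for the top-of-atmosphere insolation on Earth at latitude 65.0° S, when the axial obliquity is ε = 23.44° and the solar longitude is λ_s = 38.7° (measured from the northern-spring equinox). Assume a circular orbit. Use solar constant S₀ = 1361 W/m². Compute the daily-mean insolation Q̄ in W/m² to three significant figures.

Q̄ ≈ 51.6 W/m²

Solar declination: sin δ = sin ε · sin λ_s = sin 23.44° × sin 38.7° = 0.24871, so δ = +14.401°.
cos H₀ = −tan(-65.0°) tan(+14.401°) = 0.5507, H₀ = 0.9876 rad.
Bracket: H₀ sin φ sin δ + cos φ cos δ sin H₀ = 0.9876×-0.90631×0.24871 + 0.42262×0.96858×0.83472 = -0.222613 + 0.341685 = 0.119072.
Q̄ = (S₀/π) × [bracket] = (1361/π) × 0.119072 = 51.58 W/m².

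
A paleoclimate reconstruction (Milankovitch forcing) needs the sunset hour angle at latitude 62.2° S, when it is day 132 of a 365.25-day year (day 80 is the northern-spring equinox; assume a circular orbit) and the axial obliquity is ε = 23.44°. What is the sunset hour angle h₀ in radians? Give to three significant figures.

h₀ = 0.903 rad

Solar longitude: L_s = 360° × (132 − 80)/365.25 = 51.253°.
sin δ = sin 23.44° × sin 51.253° = 0.31024, so δ = +18.074°.
cos h₀ = −tan ϕ · tan δ = −tan(-62.2°) × tan(+18.074°) = 0.6190, so h₀ = 0.9034 rad = 51.76°.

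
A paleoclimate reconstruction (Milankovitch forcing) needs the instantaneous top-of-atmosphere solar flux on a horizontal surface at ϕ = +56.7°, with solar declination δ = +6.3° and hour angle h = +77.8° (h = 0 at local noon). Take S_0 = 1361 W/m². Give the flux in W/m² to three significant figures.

cos θ_z = sin ϕ sin δ + cos ϕ cos δ cos h = 0.091717 + 0.115321 = 0.207038.
Flux = S_0 · cos θ_z = 1361 × 0.207038 = 281.8 W/m².

282 W/m²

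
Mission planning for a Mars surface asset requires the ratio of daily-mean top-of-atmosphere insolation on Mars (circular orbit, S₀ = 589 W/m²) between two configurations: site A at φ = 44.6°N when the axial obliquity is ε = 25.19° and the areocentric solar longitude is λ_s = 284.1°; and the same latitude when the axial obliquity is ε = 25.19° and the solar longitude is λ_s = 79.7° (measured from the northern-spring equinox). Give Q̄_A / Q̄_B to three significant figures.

— Configuration A (φ=+44.6°):
sin δ = sin 25.19° × sin 284.1° = -0.41280, so δ = -24.381°.
cos H₀ = −tan(+44.6°) tan(-24.381°) = 0.4469, H₀ = 1.1075 rad.
Bracket: H₀ sin φ sin δ + cos φ cos δ sin H₀ = 1.1075×0.70215×-0.41280 + 0.71203×0.91082×0.89457 = -0.321006 + 0.580157 = 0.259151.
Q̄ = (S₀/π) × [bracket] = (589/π) × 0.259151 = 48.587 W/m².
— Configuration B (φ=+44.6°):
Solar declination: sin δ = sin ε · sin λ_s = sin 25.19° × sin 79.7° = 0.41876, so δ = +24.756°.
cos H₀ = −tan(+44.6°) tan(+24.756°) = -0.4547, H₀ = 2.0429 rad.
Bracket: H₀ sin φ sin δ + cos φ cos δ sin H₀ = 2.0429×0.70215×0.41876 + 0.71203×0.90810×0.89062 = 0.600679 + 0.575870 = 1.176549.
Q̄ = (S₀/π) × [bracket] = (589/π) × 1.176549 = 220.58 W/m².
Ratio Q̄_A / Q̄_B = 48.587 / 220.58 = 0.2203.

Q̄_A / Q̄_B ≈ 0.220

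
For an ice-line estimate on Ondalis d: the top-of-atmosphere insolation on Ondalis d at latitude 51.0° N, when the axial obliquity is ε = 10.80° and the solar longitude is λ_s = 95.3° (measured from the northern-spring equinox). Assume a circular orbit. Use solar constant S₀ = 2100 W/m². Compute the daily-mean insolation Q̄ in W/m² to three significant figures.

Q̄ ≈ 577 W/m²

Solar declination: sin δ = sin ε · sin λ_s = sin 10.80° × sin 95.3° = 0.18658, so δ = +10.753°.
cos H₀ = −tan(+51.0°) tan(+10.753°) = -0.2345, H₀ = 1.8075 rad.
Bracket: H₀ sin φ sin δ + cos φ cos δ sin H₀ = 1.8075×0.77715×0.18658 + 0.62932×0.98244×0.97211 = 0.262089 + 0.601026 = 0.863115.
Q̄ = (S₀/π) × [bracket] = (2100/π) × 0.863115 = 576.9 W/m².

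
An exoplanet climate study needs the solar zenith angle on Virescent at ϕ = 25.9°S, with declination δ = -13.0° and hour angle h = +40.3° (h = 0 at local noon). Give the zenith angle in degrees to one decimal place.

θ_z = 39.9°

cos θ_z = sin ϕ sin δ + cos ϕ cos δ cos h = 0.098259 + 0.668480 = 0.766739.
θ_z = arccos(0.766739) = 39.9°.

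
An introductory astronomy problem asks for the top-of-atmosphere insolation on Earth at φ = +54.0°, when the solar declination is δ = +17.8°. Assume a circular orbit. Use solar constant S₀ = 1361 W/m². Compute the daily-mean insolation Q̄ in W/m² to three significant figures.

Q̄ ≈ 435 W/m²

cos H₀ = −tan(+54.0°) tan(+17.800°) = -0.4419, H₀ = 2.0285 rad.
Bracket: H₀ sin φ sin δ + cos φ cos δ sin H₀ = 2.0285×0.80902×0.30570 + 0.58779×0.95213×0.89706 = 0.501683 + 0.502042 = 1.003725.
Q̄ = (S₀/π) × [bracket] = (1361/π) × 1.003725 = 434.8 W/m².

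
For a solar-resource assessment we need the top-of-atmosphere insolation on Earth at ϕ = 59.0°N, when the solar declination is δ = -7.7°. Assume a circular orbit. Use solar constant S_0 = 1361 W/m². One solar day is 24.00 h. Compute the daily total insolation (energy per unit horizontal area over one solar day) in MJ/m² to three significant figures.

cos h₀ = −tan(+59.0°) tan(-7.700°) = 0.2250, h₀ = 1.3438 rad.
Bracket: h₀ sin ϕ sin δ + cos ϕ cos δ sin h₀ = 1.3438×0.85717×-0.13399 + 0.51504×0.99098×0.97435 = -0.154338 + 0.497303 = 0.342965.
Q̄ = (S_0/π) × [bracket] = (1361/π) × 0.342965 = 148.58 W/m².
Daily total = Q̄ × 24.00 h × 3600 s/h = 148.58 × 24.00 × 3600 / 10⁶ = 12.84 MJ/m².

12.8 MJ/m²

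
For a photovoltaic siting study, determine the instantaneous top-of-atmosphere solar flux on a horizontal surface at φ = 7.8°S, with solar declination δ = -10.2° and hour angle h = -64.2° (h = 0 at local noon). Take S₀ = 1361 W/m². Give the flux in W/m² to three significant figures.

610 W/m²

cos θ_z = sin φ sin δ + cos φ cos δ cos h = 0.024033 + 0.424389 = 0.448422.
Flux = S₀ · cos θ_z = 1361 × 0.448422 = 610.3 W/m².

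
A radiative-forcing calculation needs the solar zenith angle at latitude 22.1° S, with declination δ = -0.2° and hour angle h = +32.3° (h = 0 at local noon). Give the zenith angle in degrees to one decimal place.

θ_z = 38.3°

cos θ_z = sin φ sin δ + cos φ cos δ cos h = 0.001313 + 0.783155 = 0.784468.
θ_z = arccos(0.784468) = 38.3°.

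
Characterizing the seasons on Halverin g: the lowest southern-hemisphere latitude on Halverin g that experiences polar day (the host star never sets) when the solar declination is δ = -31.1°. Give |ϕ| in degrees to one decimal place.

|ϕ| = 58.9°

Polar day requires cos h₀ = −tan ϕ tan δ ≤ −1, i.e. tan ϕ tan δ ≥ 1.
The boundary is |tan ϕ| · |tan δ| = 1, so |ϕ| = 90° − |δ| = 90° − 31.1° = 58.9° in the southern hemisphere.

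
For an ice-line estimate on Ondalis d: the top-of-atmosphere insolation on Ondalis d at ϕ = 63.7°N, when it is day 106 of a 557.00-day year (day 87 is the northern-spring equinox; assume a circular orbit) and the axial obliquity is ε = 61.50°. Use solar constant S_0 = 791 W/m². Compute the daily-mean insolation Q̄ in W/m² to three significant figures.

Solar longitude: L_s = 360° × (106 − 87)/557.00 = 12.280°.
sin δ = sin 61.50° × sin 12.280° = 0.18692, so δ = +10.773°.
cos h₀ = −tan(+63.7°) tan(+10.773°) = -0.3850, h₀ = 1.9660 rad.
Bracket: h₀ sin ϕ sin δ + cos ϕ cos δ sin h₀ = 1.9660×0.89649×0.18692 + 0.44307×0.98238×0.92292 = 0.329446 + 0.401713 = 0.731159.
Q̄ = (S_0/π) × [bracket] = (791/π) × 0.731159 = 184.1 W/m².

Q̄ ≈ 184 W/m²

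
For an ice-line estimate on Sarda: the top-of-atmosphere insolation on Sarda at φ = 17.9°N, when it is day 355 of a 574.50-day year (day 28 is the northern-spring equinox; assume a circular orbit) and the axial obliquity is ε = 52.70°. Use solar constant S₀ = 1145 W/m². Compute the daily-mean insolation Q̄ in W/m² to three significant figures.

Q̄ ≈ 270 W/m²

Solar longitude: λ_s = 360° × (355 − 28)/574.50 = 204.909°.
sin δ = sin 52.70° × sin 204.909° = -0.33503, so δ = -19.574°.
cos H₀ = −tan(+17.9°) tan(-19.574°) = 0.1148, H₀ = 1.4557 rad.
Bracket: H₀ sin φ sin δ + cos φ cos δ sin H₀ = 1.4557×0.30736×-0.33503 + 0.95159×0.94221×0.99338 = -0.149900 + 0.890662 = 0.740762.
Q̄ = (S₀/π) × [bracket] = (1145/π) × 0.740762 = 270.0 W/m².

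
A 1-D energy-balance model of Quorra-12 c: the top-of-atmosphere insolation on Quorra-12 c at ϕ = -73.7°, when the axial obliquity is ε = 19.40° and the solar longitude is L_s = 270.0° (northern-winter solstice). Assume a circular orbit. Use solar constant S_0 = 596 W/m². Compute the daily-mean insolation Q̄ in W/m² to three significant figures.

Solar declination: sin δ = sin ε · sin L_s = sin 19.40° × sin 270.0° = -0.33216, so δ = -19.400°.
cos h₀ = −tan(-73.7°) tan(-19.400°) = -1.2043 ≤ −1 ⇒ polar day, h₀ = π.
Bracket: h₀ sin ϕ sin δ + cos ϕ cos δ sin h₀ = 3.1416×-0.95981×-0.33216 + 0.28067×0.94322×0.00000 = 1.001575 + 0.000000 = 1.001575.
Q̄ = (S_0/π) × [bracket] = (596/π) × 1.001575 = 190.0 W/m².

Q̄ ≈ 190 W/m²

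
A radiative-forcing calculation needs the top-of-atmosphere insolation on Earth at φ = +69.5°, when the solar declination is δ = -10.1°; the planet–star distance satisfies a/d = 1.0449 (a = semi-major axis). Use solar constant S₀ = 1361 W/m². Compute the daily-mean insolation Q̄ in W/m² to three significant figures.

cos H₀ = −tan(+69.5°) tan(-10.100°) = 0.4764, H₀ = 1.0742 rad.
Bracket: H₀ sin φ sin δ + cos φ cos δ sin H₀ = 1.0742×0.93667×-0.17537 + 0.35021×0.98450×0.87922 = -0.176452 + 0.303139 = 0.126687.
Inverse-square distance factor (a/d)² = 1.0449² = 1.091816.
Q̄ = (S₀/π) × 1.091816 × [bracket] = (1361/π) × 1.091816 × 0.126687 = 59.92 W/m².

Q̄ ≈ 59.9 W/m²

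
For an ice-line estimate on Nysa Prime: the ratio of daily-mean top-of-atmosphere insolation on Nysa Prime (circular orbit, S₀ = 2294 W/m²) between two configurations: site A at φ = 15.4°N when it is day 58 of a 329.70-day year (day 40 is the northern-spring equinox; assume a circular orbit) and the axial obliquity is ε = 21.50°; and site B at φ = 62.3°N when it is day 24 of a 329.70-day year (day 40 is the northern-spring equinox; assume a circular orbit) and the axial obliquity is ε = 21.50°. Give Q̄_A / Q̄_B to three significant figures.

Q̄_A / Q̄_B ≈ 3.16

— Configuration A (φ=+15.4°):
Solar longitude: λ_s = 360° × (58 − 40)/329.70 = 19.654°.
sin δ = sin 21.50° × sin 19.654° = 0.12327, so δ = +7.081°.
cos H₀ = −tan(+15.4°) tan(+7.081°) = -0.0342, H₀ = 1.6050 rad.
Bracket: H₀ sin φ sin δ + cos φ cos δ sin H₀ = 1.6050×0.26556×0.12327 + 0.96410×0.99237×0.99941 = 0.052541 + 0.956179 = 1.008720.
Q̄ = (S₀/π) × [bracket] = (2294/π) × 1.008720 = 736.57 W/m².
— Configuration B (φ=+62.3°):
Solar longitude: λ_s = 360° × (24 − 40)/329.70 = -17.470°, i.e. -17.470° + 360° = 342.530°.
sin δ = sin 21.50° × sin 342.530° = -0.11003, so δ = -6.317°.
cos H₀ = −tan(+62.3°) tan(-6.317°) = 0.2109, H₀ = 1.3583 rad.
Bracket: H₀ sin φ sin δ + cos φ cos δ sin H₀ = 1.3583×0.88539×-0.11003 + 0.46484×0.99393×0.97752 = -0.132325 + 0.451632 = 0.319307.
Q̄ = (S₀/π) × [bracket] = (2294/π) × 0.319307 = 233.16 W/m².
Ratio Q̄_A / Q̄_B = 736.57 / 233.16 = 3.159.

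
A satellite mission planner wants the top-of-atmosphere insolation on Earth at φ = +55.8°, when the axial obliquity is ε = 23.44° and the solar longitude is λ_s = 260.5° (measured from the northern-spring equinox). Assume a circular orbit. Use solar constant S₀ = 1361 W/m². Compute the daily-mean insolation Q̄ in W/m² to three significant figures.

Solar declination: sin δ = sin ε · sin λ_s = sin 23.44° × sin 260.5° = -0.39233, so δ = -23.100°.
cos H₀ = −tan(+55.8°) tan(-23.100°) = 0.6276, H₀ = 0.8923 rad.
Bracket: H₀ sin φ sin δ + cos φ cos δ sin H₀ = 0.8923×0.82708×-0.39233 + 0.56208×0.91982×0.77852 = -0.289541 + 0.402505 = 0.112964.
Q̄ = (S₀/π) × [bracket] = (1361/π) × 0.112964 = 48.94 W/m².

Q̄ ≈ 48.9 W/m²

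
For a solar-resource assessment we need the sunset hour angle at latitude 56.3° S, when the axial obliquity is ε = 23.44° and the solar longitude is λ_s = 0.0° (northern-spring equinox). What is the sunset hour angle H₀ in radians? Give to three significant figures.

H₀ = 1.57 rad

Solar declination: sin δ = sin ε · sin λ_s = sin 23.44° × sin 0.0° = 0.00000, so δ = +0.000°.
cos H₀ = −tan φ · tan δ = −tan(-56.3°) × tan(+0.000°) = 0.0000, so H₀ = 1.5708 rad = 90.00°.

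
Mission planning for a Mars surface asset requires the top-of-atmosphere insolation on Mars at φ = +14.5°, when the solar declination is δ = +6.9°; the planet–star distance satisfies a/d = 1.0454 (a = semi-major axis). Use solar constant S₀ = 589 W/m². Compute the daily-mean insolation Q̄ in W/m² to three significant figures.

Q̄ ≈ 207 W/m²

cos H₀ = −tan(+14.5°) tan(+6.900°) = -0.0313, H₀ = 1.6021 rad.
Bracket: H₀ sin φ sin δ + cos φ cos δ sin H₀ = 1.6021×0.25038×0.12014 + 0.96815×0.99276×0.99951 = 0.048192 + 0.960670 = 1.008862.
Inverse-square distance factor (a/d)² = 1.0454² = 1.092861.
Q̄ = (S₀/π) × 1.092861 × [bracket] = (589/π) × 1.092861 × 1.008862 = 206.7 W/m².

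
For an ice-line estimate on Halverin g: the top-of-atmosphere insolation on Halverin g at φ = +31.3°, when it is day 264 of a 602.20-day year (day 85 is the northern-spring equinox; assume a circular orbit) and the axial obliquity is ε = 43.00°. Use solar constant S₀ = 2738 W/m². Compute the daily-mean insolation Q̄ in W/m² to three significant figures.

Solar longitude: λ_s = 360° × (264 − 85)/602.20 = 107.008°.
sin δ = sin 43.00° × sin 107.008° = 0.65217, so δ = +40.706°.
cos H₀ = −tan(+31.3°) tan(+40.706°) = -0.5231, H₀ = 2.1212 rad.
Bracket: H₀ sin φ sin δ + cos φ cos δ sin H₀ = 2.1212×0.51952×0.65217 + 0.85446×0.75807×0.85229 = 0.718695 + 0.552063 = 1.270758.
Q̄ = (S₀/π) × [bracket] = (2738/π) × 1.270758 = 1108 W/m².

Q̄ ≈ 1.11e+03 W/m²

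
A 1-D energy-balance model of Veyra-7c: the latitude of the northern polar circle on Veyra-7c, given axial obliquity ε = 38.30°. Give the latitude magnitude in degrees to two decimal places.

The polar circle is the lowest latitude that experiences at least one full rotation of continuous daylight at the northern-summer solstice; it lies at |φ| = 90° − ε = 90° − 38.30° = 51.70°.

51.70°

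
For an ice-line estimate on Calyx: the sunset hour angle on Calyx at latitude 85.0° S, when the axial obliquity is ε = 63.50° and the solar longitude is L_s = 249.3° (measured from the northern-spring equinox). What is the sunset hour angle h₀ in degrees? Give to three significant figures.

Solar declination: sin δ = sin ε · sin L_s = sin 63.50° × sin 249.3° = -0.83716, so δ = -56.842°.
Sunrise equation: cos h₀ = −tan ϕ · tan δ = -17.4946 ≤ −1, so the host star never sets (polar day) and h₀ = π.

h₀ = 180°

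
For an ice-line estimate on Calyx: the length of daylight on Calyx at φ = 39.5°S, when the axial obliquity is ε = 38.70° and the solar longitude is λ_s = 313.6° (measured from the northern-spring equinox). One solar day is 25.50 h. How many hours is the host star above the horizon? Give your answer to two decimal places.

16.26 h

Solar declination: sin δ = sin ε · sin λ_s = sin 38.70° × sin 313.6° = -0.45278, so δ = -26.922°.
cos H₀ = −tan φ · tan δ = −tan(-39.5°) × tan(-26.922°) = -0.4186, so H₀ = 2.0027 rad = 114.75°.
Daylight = 2H₀/(2π) × 25.50 h = (2.0027/π) × 25.50 = 16.26 h.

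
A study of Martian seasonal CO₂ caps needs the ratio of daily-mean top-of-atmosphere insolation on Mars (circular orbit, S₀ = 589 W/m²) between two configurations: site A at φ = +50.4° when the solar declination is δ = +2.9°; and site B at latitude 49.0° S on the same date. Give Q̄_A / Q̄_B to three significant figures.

Q̄_A / Q̄_B ≈ 1.17

— Configuration A (φ=+50.4°):
cos H₀ = −tan(+50.4°) tan(+2.900°) = -0.0612, H₀ = 1.6321 rad.
Bracket: H₀ sin φ sin δ + cos φ cos δ sin H₀ = 1.6321×0.77051×0.05059 + 0.63742×0.99872×0.99812 = 0.063619 + 0.635407 = 0.699026.
Q̄ = (S₀/π) × [bracket] = (589/π) × 0.699026 = 131.06 W/m².
— Configuration B (φ=-49.0°):
cos H₀ = −tan(-49.0°) tan(+2.900°) = 0.0583, H₀ = 1.5125 rad.
Bracket: H₀ sin φ sin δ + cos φ cos δ sin H₀ = 1.5125×-0.75471×0.05059 + 0.65606×0.99872×0.99830 = -0.057748 + 0.654106 = 0.596358.
Q̄ = (S₀/π) × [bracket] = (589/π) × 0.596358 = 111.81 W/m².
Ratio Q̄_A / Q̄_B = 131.06 / 111.81 = 1.172.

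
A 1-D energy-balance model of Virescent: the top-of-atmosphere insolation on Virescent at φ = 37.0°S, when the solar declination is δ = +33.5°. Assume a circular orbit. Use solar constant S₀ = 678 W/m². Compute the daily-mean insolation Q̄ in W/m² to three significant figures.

cos H₀ = −tan(-37.0°) tan(+33.500°) = 0.4988, H₀ = 1.0486 rad.
Bracket: H₀ sin φ sin δ + cos φ cos δ sin H₀ = 1.0486×-0.60182×0.55194 + 0.79864×0.83389×0.86674 = -0.348312 + 0.577230 = 0.228918.
Q̄ = (S₀/π) × [bracket] = (678/π) × 0.228918 = 49.40 W/m².

Q̄ ≈ 49.4 W/m²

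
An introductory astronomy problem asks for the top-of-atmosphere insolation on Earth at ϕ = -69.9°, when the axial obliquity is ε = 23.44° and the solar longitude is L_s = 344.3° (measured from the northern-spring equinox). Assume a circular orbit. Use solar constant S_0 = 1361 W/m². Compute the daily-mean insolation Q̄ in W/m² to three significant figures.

Q̄ ≈ 223 W/m²

Solar declination: sin δ = sin ε · sin L_s = sin 23.44° × sin 344.3° = -0.10764, so δ = -6.179°.
cos h₀ = −tan(-69.9°) tan(-6.179°) = -0.2959, h₀ = 1.8712 rad.
Bracket: h₀ sin ϕ sin δ + cos ϕ cos δ sin h₀ = 1.8712×-0.93909×-0.10764 + 0.34366×0.99419×0.95523 = 0.189148 + 0.326367 = 0.515515.
Q̄ = (S_0/π) × [bracket] = (1361/π) × 0.515515 = 223.3 W/m².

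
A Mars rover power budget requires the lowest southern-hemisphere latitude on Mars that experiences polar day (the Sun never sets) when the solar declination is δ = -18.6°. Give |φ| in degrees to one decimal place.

Polar day requires cos H₀ = −tan φ tan δ ≤ −1, i.e. tan φ tan δ ≥ 1.
The boundary is |tan φ| · |tan δ| = 1, so |φ| = 90° − |δ| = 90° − 18.6° = 71.4° in the southern hemisphere.

|φ| = 71.4°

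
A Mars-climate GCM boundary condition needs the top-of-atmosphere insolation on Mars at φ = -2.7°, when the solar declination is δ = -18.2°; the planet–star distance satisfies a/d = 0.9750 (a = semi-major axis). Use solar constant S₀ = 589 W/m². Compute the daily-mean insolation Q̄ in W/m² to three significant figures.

cos H₀ = −tan(-2.7°) tan(-18.200°) = -0.0155, H₀ = 1.5863 rad.
Bracket: H₀ sin φ sin δ + cos φ cos δ sin H₀ = 1.5863×-0.04711×-0.31233 + 0.99889×0.94997×0.99988 = 0.023341 + 0.948802 = 0.972143.
Inverse-square distance factor (a/d)² = 0.9750² = 0.950625.
Q̄ = (S₀/π) × 0.950625 × [bracket] = (589/π) × 0.950625 × 0.972143 = 173.3 W/m².

Q̄ ≈ 173 W/m²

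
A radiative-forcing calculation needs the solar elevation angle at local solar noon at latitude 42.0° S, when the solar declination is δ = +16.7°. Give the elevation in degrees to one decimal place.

At local noon the hour angle is zero, so the zenith angle equals |φ − δ| = |-42.0° − (+16.700°)| = 58.700°.
Elevation = 90° − 58.700° = 31.3°.

31.3°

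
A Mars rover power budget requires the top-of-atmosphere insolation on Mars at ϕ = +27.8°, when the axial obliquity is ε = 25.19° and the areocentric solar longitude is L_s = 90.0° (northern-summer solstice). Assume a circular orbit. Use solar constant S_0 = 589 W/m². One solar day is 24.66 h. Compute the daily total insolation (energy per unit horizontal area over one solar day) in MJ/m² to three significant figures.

sin δ = sin 25.19° × sin 90.0° = 0.42562, so δ = +25.190°.
cos h₀ = −tan(+27.8°) tan(+25.190°) = -0.2480, h₀ = 1.8214 rad.
Bracket: h₀ sin ϕ sin δ + cos ϕ cos δ sin h₀ = 1.8214×0.46639×0.42562 + 0.88458×0.90490×0.96876 = 0.361557 + 0.775450 = 1.137007.
Q̄ = (S_0/π) × [bracket] = (589/π) × 1.137007 = 213.17 W/m².
Daily total = Q̄ × 24.66 h × 3600 s/h = 213.17 × 24.66 × 3600 / 10⁶ = 18.92 MJ/m².

18.9 MJ/m²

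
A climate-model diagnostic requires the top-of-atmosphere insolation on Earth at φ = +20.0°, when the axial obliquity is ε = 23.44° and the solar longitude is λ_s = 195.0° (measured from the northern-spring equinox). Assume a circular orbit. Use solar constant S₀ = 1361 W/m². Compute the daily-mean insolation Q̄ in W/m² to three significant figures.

Q̄ ≈ 381 W/m²

Solar declination: sin δ = sin ε · sin λ_s = sin 23.44° × sin 195.0° = -0.10296, so δ = -5.909°.
cos H₀ = −tan(+20.0°) tan(-5.909°) = 0.0377, H₀ = 1.5331 rad.
Bracket: H₀ sin φ sin δ + cos φ cos δ sin H₀ = 1.5331×0.34202×-0.10296 + 0.93969×0.99469×0.99929 = -0.053987 + 0.934037 = 0.880050.
Q̄ = (S₀/π) × [bracket] = (1361/π) × 0.880050 = 381.3 W/m².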